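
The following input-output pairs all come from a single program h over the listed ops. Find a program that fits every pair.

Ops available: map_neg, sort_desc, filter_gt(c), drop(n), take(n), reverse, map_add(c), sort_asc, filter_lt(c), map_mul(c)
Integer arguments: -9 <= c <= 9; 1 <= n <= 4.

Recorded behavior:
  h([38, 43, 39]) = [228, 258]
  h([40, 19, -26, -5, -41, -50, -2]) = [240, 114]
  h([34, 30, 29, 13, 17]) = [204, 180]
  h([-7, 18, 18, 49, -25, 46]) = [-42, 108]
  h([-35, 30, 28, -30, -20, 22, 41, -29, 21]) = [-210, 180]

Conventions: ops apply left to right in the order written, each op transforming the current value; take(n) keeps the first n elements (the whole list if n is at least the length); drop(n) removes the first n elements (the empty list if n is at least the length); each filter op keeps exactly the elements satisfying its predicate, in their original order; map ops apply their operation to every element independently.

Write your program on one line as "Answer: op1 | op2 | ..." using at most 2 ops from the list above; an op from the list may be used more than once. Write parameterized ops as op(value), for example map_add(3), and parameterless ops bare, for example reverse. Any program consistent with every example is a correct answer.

take(2) | map_mul(6)

Check, running the answer program on each example:
  [38, 43, 39] -> [38, 43] -> [228, 258]
  [40, 19, -26, -5, -41, -50, -2] -> [40, 19] -> [240, 114]
  [34, 30, 29, 13, 17] -> [34, 30] -> [204, 180]
  [-7, 18, 18, 49, -25, 46] -> [-7, 18] -> [-42, 108]
  [-35, 30, 28, -30, -20, 22, 41, -29, 21] -> [-35, 30] -> [-210, 180]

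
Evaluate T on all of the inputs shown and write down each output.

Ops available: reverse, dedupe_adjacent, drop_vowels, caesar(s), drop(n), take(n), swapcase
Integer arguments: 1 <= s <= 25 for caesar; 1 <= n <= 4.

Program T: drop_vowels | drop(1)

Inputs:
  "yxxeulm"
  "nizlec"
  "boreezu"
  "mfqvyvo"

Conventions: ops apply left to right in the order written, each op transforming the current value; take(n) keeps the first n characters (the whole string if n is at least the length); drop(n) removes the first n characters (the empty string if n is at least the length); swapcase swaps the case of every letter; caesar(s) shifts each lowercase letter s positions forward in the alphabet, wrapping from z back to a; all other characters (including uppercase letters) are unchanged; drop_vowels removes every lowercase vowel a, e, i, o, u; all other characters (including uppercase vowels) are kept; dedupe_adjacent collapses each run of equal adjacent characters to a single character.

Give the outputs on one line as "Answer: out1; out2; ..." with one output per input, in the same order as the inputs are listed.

Execution, op by op:
  "yxxeulm" -> "yxxlm" -> "xxlm"
  "nizlec" -> "nzlc" -> "zlc"
  "boreezu" -> "brz" -> "rz"
  "mfqvyvo" -> "mfqvyv" -> "fqvyv"

"xxlm"; "zlc"; "rz"; "fqvyv"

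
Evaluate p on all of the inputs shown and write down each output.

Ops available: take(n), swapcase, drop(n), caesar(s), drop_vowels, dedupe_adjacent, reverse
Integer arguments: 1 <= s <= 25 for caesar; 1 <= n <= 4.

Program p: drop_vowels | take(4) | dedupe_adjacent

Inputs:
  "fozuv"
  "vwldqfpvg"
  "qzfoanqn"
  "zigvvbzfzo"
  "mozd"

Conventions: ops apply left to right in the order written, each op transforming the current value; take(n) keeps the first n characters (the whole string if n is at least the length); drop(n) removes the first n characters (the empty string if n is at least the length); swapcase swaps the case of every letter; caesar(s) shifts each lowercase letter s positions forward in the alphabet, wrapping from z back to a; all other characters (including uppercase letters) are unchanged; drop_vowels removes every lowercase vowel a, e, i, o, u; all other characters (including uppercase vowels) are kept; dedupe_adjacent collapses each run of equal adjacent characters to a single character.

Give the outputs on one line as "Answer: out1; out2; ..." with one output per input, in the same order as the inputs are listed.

"fzv"; "vwld"; "qzfn"; "zgv"; "mzd"

Execution, op by op:
  "fozuv" -> "fzv" -> "fzv" -> "fzv"
  "vwldqfpvg" -> "vwldqfpvg" -> "vwld" -> "vwld"
  "qzfoanqn" -> "qzfnqn" -> "qzfn" -> "qzfn"
  "zigvvbzfzo" -> "zgvvbzfz" -> "zgvv" -> "zgv"
  "mozd" -> "mzd" -> "mzd" -> "mzd"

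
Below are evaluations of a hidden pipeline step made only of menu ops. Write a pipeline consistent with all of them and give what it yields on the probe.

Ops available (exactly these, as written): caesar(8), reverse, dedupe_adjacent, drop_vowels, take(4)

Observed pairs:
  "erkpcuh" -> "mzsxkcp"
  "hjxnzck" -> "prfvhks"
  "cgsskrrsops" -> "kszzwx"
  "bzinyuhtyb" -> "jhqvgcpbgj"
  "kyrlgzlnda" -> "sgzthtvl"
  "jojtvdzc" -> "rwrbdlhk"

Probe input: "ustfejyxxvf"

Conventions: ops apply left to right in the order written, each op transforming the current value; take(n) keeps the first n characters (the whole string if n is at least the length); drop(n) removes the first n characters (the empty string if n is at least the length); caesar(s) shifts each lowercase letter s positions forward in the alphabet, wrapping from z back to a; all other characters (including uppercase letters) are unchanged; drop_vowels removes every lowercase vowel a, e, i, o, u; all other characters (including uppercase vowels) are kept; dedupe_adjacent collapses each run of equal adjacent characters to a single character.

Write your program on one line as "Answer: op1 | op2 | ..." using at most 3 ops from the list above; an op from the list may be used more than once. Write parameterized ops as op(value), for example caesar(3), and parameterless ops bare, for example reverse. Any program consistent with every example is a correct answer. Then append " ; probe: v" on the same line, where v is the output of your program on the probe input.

caesar(8) | drop_vowels ; probe: "cbnmrgffdn"

Check, running the answer program on each example:
  "erkpcuh" -> "mzsxkcp" -> "mzsxkcp"
  "hjxnzck" -> "prfvhks" -> "prfvhks"
  "cgsskrrsops" -> "koaaszzawxa" -> "kszzwx"
  "bzinyuhtyb" -> "jhqvgcpbgj" -> "jhqvgcpbgj"
  "kyrlgzlnda" -> "sgztohtvli" -> "sgzthtvl"
  "jojtvdzc" -> "rwrbdlhk" -> "rwrbdlhk"
  probe: "ustfejyxxvf" -> "cabnmrgffdn" -> "cbnmrgffdn"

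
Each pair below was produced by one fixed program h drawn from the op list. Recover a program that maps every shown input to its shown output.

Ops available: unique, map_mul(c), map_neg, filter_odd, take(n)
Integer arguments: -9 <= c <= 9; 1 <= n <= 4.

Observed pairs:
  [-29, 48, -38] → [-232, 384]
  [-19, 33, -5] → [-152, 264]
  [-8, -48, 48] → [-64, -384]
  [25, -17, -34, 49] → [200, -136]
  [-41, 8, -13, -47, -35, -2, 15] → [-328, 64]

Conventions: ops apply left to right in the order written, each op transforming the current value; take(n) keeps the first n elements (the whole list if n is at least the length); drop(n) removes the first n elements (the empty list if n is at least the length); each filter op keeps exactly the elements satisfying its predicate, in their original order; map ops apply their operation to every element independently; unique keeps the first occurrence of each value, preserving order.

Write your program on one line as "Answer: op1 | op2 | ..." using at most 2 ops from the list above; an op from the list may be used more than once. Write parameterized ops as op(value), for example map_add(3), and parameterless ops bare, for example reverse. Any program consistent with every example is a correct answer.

take(2) | map_mul(8)

Check, running the answer program on each example:
  [-29, 48, -38] -> [-29, 48] -> [-232, 384]
  [-19, 33, -5] -> [-19, 33] -> [-152, 264]
  [-8, -48, 48] -> [-8, -48] -> [-64, -384]
  [25, -17, -34, 49] -> [25, -17] -> [200, -136]
  [-41, 8, -13, -47, -35, -2, 15] -> [-41, 8] -> [-328, 64]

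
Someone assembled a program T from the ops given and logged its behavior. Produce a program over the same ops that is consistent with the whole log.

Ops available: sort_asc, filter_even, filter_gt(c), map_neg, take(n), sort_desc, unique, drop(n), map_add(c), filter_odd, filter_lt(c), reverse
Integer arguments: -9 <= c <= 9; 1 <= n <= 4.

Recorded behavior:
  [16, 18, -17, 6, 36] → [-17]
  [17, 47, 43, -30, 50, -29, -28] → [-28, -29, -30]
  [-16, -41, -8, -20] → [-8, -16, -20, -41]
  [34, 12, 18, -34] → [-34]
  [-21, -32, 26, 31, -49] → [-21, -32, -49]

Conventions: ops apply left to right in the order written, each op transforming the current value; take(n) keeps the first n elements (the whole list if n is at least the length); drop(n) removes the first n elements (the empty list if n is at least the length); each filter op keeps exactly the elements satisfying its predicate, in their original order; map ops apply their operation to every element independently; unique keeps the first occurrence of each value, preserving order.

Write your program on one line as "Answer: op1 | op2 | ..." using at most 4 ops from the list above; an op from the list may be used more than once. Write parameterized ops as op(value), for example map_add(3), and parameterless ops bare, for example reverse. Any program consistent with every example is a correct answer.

sort_desc | sort_asc | filter_lt(0) | reverse

Check, running the answer program on each example:
  [16, 18, -17, 6, 36] -> [36, 18, 16, 6, -17] -> [-17, 6, 16, 18, 36] -> [-17] -> [-17]
  [17, 47, 43, -30, 50, -29, -28] -> [50, 47, 43, 17, -28, -29, -30] -> [-30, -29, -28, 17, 43, 47, 50] -> [-30, -29, -28] -> [-28, -29, -30]
  [-16, -41, -8, -20] -> [-8, -16, -20, -41] -> [-41, -20, -16, -8] -> [-41, -20, -16, -8] -> [-8, -16, -20, -41]
  [34, 12, 18, -34] -> [34, 18, 12, -34] -> [-34, 12, 18, 34] -> [-34] -> [-34]
  [-21, -32, 26, 31, -49] -> [31, 26, -21, -32, -49] -> [-49, -32, -21, 26, 31] -> [-49, -32, -21] -> [-21, -32, -49]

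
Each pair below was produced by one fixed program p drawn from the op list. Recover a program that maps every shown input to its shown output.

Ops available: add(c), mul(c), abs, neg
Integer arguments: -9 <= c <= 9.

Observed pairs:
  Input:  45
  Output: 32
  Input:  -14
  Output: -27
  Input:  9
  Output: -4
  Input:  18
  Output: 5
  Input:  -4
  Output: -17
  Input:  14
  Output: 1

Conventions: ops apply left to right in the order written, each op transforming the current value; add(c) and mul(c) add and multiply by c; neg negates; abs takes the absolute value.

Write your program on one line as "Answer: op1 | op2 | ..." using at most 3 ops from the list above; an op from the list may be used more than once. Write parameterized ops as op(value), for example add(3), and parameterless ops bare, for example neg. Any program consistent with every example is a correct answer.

add(-4) | add(-1) | add(-8)

Check, running the answer program on each example:
  45 -> 41 -> 40 -> 32
  -14 -> -18 -> -19 -> -27
  9 -> 5 -> 4 -> -4
  18 -> 14 -> 13 -> 5
  -4 -> -8 -> -9 -> -17
  14 -> 10 -> 9 -> 1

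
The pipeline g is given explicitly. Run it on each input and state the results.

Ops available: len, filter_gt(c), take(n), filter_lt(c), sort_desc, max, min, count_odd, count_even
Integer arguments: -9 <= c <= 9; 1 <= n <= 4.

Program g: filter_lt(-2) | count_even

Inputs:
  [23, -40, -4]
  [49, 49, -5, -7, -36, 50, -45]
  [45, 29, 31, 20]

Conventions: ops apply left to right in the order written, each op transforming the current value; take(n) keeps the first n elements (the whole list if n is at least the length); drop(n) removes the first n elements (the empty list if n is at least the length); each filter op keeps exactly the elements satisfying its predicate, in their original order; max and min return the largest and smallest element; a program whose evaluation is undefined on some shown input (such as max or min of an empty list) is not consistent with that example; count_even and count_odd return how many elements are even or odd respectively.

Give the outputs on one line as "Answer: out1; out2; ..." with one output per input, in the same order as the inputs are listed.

2; 1; 0

Execution, op by op:
  [23, -40, -4] -> [-40, -4] -> 2
  [49, 49, -5, -7, -36, 50, -45] -> [-5, -7, -36, -45] -> 1
  [45, 29, 31, 20] -> [] -> 0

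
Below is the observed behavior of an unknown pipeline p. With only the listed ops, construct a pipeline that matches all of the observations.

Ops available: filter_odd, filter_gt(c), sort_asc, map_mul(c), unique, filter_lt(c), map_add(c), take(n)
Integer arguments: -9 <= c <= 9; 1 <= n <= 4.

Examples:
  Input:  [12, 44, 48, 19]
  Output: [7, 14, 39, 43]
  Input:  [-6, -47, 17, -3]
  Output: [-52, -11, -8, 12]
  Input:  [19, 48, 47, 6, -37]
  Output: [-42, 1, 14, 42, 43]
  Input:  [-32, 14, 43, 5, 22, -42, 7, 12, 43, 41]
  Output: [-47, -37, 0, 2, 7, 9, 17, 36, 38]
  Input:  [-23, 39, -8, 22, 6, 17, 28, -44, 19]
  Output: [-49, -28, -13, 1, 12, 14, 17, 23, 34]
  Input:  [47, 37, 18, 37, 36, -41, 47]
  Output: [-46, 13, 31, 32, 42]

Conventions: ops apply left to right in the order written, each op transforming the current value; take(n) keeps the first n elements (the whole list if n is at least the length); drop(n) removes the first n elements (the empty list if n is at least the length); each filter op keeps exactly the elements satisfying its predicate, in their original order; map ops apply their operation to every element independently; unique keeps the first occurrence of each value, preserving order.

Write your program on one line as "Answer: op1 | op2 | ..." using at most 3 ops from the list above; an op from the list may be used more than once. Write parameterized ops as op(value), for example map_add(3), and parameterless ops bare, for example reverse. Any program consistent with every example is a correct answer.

unique | map_add(-5) | sort_asc

Check, running the answer program on each example:
  [12, 44, 48, 19] -> [12, 44, 48, 19] -> [7, 39, 43, 14] -> [7, 14, 39, 43]
  [-6, -47, 17, -3] -> [-6, -47, 17, -3] -> [-11, -52, 12, -8] -> [-52, -11, -8, 12]
  [19, 48, 47, 6, -37] -> [19, 48, 47, 6, -37] -> [14, 43, 42, 1, -42] -> [-42, 1, 14, 42, 43]
  [-32, 14, 43, 5, 22, -42, 7, 12, 43, 41] -> [-32, 14, 43, 5, 22, -42, 7, 12, 41] -> [-37, 9, 38, 0, 17, -47, 2, 7, 36] -> [-47, -37, 0, 2, 7, 9, 17, 36, 38]
  [-23, 39, -8, 22, 6, 17, 28, -44, 19] -> [-23, 39, -8, 22, 6, 17, 28, -44, 19] -> [-28, 34, -13, 17, 1, 12, 23, -49, 14] -> [-49, -28, -13, 1, 12, 14, 17, 23, 34]
  [47, 37, 18, 37, 36, -41, 47] -> [47, 37, 18, 36, -41] -> [42, 32, 13, 31, -46] -> [-46, 13, 31, 32, 42]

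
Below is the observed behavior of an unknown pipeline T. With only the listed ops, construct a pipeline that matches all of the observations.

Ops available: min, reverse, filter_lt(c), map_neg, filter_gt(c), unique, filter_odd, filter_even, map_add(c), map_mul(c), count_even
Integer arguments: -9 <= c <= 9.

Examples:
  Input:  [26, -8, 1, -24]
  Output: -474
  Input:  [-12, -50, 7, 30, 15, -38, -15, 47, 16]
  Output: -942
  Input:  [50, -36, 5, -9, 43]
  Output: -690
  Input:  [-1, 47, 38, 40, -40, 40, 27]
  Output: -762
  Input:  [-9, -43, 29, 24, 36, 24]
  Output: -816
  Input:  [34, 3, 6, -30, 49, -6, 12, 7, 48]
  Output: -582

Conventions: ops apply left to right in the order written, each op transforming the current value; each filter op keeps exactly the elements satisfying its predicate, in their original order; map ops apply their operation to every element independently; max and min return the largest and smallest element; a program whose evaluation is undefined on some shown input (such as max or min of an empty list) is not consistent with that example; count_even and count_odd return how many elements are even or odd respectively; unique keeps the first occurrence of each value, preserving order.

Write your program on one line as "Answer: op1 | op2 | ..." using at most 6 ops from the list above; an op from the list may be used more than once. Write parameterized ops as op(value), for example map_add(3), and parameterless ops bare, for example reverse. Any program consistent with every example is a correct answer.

map_mul(-3) | unique | map_add(7) | map_mul(-6) | min

Check, running the answer program on each example:
  [26, -8, 1, -24] -> [-78, 24, -3, 72] -> [-78, 24, -3, 72] -> [-71, 31, 4, 79] -> [426, -186, -24, -474] -> -474
  [-12, -50, 7, 30, 15, -38, -15, 47, 16] -> [36, 150, -21, -90, -45, 114, 45, -141, -48] -> [36, 150, -21, -90, -45, 114, 45, -141, -48] -> [43, 157, -14, -83, -38, 121, 52, -134, -41] -> [-258, -942, 84, 498, 228, -726, -312, 804, 246] -> -942
  [50, -36, 5, -9, 43] -> [-150, 108, -15, 27, -129] -> [-150, 108, -15, 27, -129] -> [-143, 115, -8, 34, -122] -> [858, -690, 48, -204, 732] -> -690
  [-1, 47, 38, 40, -40, 40, 27] -> [3, -141, -114, -120, 120, -120, -81] -> [3, -141, -114, -120, 120, -81] -> [10, -134, -107, -113, 127, -74] -> [-60, 804, 642, 678, -762, 444] -> -762
  [-9, -43, 29, 24, 36, 24] -> [27, 129, -87, -72, -108, -72] -> [27, 129, -87, -72, -108] -> [34, 136, -80, -65, -101] -> [-204, -816, 480, 390, 606] -> -816
  [34, 3, 6, -30, 49, -6, 12, 7, 48] -> [-102, -9, -18, 90, -147, 18, -36, -21, -144] -> [-102, -9, -18, 90, -147, 18, -36, -21, -144] -> [-95, -2, -11, 97, -140, 25, -29, -14, -137] -> [570, 12, 66, -582, 840, -150, 174, 84, 822] -> -582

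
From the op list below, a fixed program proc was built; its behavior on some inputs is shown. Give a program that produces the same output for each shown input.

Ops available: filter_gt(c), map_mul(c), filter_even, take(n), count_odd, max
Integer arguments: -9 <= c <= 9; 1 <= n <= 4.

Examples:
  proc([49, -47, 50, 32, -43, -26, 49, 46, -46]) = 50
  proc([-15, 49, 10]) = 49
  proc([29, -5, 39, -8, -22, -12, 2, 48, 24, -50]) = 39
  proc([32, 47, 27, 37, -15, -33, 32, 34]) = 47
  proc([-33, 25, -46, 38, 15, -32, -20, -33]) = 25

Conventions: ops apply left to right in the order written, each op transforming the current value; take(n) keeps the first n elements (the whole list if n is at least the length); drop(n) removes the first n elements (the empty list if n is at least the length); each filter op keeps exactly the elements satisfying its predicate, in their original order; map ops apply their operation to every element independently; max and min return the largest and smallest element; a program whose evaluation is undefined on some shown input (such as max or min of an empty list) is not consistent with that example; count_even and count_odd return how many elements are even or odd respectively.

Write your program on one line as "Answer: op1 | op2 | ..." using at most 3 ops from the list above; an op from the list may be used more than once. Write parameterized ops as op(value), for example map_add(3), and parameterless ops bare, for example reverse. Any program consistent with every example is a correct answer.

take(3) | max

Check, running the answer program on each example:
  [49, -47, 50, 32, -43, -26, 49, 46, -46] -> [49, -47, 50] -> 50
  [-15, 49, 10] -> [-15, 49, 10] -> 49
  [29, -5, 39, -8, -22, -12, 2, 48, 24, -50] -> [29, -5, 39] -> 39
  [32, 47, 27, 37, -15, -33, 32, 34] -> [32, 47, 27] -> 47
  [-33, 25, -46, 38, 15, -32, -20, -33] -> [-33, 25, -46] -> 25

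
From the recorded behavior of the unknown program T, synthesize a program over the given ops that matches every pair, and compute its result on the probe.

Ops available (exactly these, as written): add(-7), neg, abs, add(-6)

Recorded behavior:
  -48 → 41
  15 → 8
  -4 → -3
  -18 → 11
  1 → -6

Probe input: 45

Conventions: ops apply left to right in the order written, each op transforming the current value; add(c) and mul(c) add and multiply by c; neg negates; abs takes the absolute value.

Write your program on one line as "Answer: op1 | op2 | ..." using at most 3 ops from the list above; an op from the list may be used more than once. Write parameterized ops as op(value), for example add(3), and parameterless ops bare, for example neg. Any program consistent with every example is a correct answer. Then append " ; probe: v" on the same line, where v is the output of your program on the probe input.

abs | add(-7) ; probe: 38

Check, running the answer program on each example:
  -48 -> 48 -> 41
  15 -> 15 -> 8
  -4 -> 4 -> -3
  -18 -> 18 -> 11
  1 -> 1 -> -6
  probe: 45 -> 45 -> 38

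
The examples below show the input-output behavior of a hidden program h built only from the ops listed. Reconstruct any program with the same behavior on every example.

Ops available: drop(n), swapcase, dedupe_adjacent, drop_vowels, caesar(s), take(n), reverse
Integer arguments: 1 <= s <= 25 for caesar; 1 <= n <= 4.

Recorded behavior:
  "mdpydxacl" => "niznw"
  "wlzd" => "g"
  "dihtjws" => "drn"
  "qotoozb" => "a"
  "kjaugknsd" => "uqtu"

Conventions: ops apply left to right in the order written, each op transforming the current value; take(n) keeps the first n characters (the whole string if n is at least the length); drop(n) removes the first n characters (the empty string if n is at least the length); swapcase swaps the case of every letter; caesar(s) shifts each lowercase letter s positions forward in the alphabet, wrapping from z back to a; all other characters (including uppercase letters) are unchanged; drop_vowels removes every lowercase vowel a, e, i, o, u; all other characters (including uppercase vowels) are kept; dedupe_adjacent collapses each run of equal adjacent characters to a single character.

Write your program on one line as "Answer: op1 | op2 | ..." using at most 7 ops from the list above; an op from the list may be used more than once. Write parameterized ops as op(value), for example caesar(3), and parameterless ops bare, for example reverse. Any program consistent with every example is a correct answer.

drop_vowels | reverse | swapcase | drop(3) | swapcase | caesar(10)

Check, running the answer program on each example:
  "mdpydxacl" -> "mdpydxcl" -> "lcxdypdm" -> "LCXDYPDM" -> "DYPDM" -> "dypdm" -> "niznw"
  "wlzd" -> "wlzd" -> "dzlw" -> "DZLW" -> "W" -> "w" -> "g"
  "dihtjws" -> "dhtjws" -> "swjthd" -> "SWJTHD" -> "THD" -> "thd" -> "drn"
  "qotoozb" -> "qtzb" -> "bztq" -> "BZTQ" -> "Q" -> "q" -> "a"
  "kjaugknsd" -> "kjgknsd" -> "dsnkgjk" -> "DSNKGJK" -> "KGJK" -> "kgjk" -> "uqtu"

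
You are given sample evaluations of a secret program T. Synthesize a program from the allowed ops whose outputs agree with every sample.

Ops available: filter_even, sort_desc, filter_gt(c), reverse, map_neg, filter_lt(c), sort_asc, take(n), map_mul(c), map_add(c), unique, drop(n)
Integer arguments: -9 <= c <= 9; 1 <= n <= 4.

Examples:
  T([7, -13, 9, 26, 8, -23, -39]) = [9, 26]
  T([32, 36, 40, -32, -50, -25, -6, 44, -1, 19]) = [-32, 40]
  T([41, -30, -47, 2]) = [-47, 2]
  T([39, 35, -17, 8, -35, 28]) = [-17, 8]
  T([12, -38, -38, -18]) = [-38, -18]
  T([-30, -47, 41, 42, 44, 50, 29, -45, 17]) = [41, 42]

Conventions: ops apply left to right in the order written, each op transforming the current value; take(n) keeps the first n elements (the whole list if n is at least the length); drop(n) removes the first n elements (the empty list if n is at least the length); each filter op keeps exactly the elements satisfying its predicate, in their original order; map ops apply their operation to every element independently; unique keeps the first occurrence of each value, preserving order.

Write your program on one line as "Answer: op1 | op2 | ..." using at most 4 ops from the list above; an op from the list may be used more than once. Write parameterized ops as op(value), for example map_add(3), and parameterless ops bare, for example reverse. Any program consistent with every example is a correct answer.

take(4) | drop(2) | sort_asc

Check, running the answer program on each example:
  [7, -13, 9, 26, 8, -23, -39] -> [7, -13, 9, 26] -> [9, 26] -> [9, 26]
  [32, 36, 40, -32, -50, -25, -6, 44, -1, 19] -> [32, 36, 40, -32] -> [40, -32] -> [-32, 40]
  [41, -30, -47, 2] -> [41, -30, -47, 2] -> [-47, 2] -> [-47, 2]
  [39, 35, -17, 8, -35, 28] -> [39, 35, -17, 8] -> [-17, 8] -> [-17, 8]
  [12, -38, -38, -18] -> [12, -38, -38, -18] -> [-38, -18] -> [-38, -18]
  [-30, -47, 41, 42, 44, 50, 29, -45, 17] -> [-30, -47, 41, 42] -> [41, 42] -> [41, 42]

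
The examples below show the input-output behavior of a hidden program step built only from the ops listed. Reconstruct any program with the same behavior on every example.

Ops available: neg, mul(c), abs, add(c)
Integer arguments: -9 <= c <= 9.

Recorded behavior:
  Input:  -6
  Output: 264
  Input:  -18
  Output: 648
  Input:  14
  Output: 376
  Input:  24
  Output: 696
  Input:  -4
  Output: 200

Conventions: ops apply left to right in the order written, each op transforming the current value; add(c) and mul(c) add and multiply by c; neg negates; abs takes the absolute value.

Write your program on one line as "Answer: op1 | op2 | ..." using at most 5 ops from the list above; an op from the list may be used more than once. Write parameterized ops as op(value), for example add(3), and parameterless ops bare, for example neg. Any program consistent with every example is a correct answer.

mul(-4) | add(9) | abs | mul(-8) | neg

Check, running the answer program on each example:
  -6 -> 24 -> 33 -> 33 -> -264 -> 264
  -18 -> 72 -> 81 -> 81 -> -648 -> 648
  14 -> -56 -> -47 -> 47 -> -376 -> 376
  24 -> -96 -> -87 -> 87 -> -696 -> 696
  -4 -> 16 -> 25 -> 25 -> -200 -> 200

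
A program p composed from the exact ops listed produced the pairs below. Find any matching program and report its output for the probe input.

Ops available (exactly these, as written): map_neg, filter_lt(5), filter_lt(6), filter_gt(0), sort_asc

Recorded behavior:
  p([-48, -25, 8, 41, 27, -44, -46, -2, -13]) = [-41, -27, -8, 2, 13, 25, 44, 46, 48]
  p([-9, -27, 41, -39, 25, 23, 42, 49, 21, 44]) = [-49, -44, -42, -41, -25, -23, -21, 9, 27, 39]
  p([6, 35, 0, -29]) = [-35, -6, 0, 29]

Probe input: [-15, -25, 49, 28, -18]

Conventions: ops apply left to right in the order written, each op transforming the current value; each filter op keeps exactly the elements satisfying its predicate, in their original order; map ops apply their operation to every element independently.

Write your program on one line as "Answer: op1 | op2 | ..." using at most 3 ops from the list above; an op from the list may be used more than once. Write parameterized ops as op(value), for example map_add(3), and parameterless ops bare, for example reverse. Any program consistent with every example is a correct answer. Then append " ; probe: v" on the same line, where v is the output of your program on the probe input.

sort_asc | map_neg | sort_asc ; probe: [-49, -28, 15, 18, 25]

Check, running the answer program on each example:
  [-48, -25, 8, 41, 27, -44, -46, -2, -13] -> [-48, -46, -44, -25, -13, -2, 8, 27, 41] -> [48, 46, 44, 25, 13, 2, -8, -27, -41] -> [-41, -27, -8, 2, 13, 25, 44, 46, 48]
  [-9, -27, 41, -39, 25, 23, 42, 49, 21, 44] -> [-39, -27, -9, 21, 23, 25, 41, 42, 44, 49] -> [39, 27, 9, -21, -23, -25, -41, -42, -44, -49] -> [-49, -44, -42, -41, -25, -23, -21, 9, 27, 39]
  [6, 35, 0, -29] -> [-29, 0, 6, 35] -> [29, 0, -6, -35] -> [-35, -6, 0, 29]
  probe: [-15, -25, 49, 28, -18] -> [-25, -18, -15, 28, 49] -> [25, 18, 15, -28, -49] -> [-49, -28, 15, 18, 25]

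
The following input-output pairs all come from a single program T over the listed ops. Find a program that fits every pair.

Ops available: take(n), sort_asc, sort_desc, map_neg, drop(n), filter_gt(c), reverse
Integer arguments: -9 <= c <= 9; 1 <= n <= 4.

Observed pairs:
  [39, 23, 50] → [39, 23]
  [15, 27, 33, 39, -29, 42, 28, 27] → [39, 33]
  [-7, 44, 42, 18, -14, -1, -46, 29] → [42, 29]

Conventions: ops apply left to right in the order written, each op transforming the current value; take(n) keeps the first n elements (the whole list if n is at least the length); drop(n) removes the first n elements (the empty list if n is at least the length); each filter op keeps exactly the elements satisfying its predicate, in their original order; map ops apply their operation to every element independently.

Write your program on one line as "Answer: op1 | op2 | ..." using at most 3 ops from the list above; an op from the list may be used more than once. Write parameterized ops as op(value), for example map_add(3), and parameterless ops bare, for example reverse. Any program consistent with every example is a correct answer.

sort_desc | drop(1) | take(2)

Check, running the answer program on each example:
  [39, 23, 50] -> [50, 39, 23] -> [39, 23] -> [39, 23]
  [15, 27, 33, 39, -29, 42, 28, 27] -> [42, 39, 33, 28, 27, 27, 15, -29] -> [39, 33, 28, 27, 27, 15, -29] -> [39, 33]
  [-7, 44, 42, 18, -14, -1, -46, 29] -> [44, 42, 29, 18, -1, -7, -14, -46] -> [42, 29, 18, -1, -7, -14, -46] -> [42, 29]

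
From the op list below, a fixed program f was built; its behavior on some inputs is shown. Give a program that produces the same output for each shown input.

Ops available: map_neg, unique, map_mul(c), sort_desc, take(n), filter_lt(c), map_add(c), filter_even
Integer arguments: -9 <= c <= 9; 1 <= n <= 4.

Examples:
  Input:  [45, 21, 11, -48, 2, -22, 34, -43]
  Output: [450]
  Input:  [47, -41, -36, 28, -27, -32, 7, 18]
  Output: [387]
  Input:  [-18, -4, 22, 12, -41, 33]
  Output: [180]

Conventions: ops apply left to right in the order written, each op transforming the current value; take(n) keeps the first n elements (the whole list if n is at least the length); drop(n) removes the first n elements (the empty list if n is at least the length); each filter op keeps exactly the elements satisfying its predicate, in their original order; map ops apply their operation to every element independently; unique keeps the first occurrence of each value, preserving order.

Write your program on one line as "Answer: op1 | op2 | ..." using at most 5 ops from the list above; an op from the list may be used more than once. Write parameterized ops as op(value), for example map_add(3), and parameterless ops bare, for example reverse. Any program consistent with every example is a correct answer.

filter_lt(0) | take(3) | map_add(-2) | map_mul(-9) | take(1)

Check, running the answer program on each example:
  [45, 21, 11, -48, 2, -22, 34, -43] -> [-48, -22, -43] -> [-48, -22, -43] -> [-50, -24, -45] -> [450, 216, 405] -> [450]
  [47, -41, -36, 28, -27, -32, 7, 18] -> [-41, -36, -27, -32] -> [-41, -36, -27] -> [-43, -38, -29] -> [387, 342, 261] -> [387]
  [-18, -4, 22, 12, -41, 33] -> [-18, -4, -41] -> [-18, -4, -41] -> [-20, -6, -43] -> [180, 54, 387] -> [180]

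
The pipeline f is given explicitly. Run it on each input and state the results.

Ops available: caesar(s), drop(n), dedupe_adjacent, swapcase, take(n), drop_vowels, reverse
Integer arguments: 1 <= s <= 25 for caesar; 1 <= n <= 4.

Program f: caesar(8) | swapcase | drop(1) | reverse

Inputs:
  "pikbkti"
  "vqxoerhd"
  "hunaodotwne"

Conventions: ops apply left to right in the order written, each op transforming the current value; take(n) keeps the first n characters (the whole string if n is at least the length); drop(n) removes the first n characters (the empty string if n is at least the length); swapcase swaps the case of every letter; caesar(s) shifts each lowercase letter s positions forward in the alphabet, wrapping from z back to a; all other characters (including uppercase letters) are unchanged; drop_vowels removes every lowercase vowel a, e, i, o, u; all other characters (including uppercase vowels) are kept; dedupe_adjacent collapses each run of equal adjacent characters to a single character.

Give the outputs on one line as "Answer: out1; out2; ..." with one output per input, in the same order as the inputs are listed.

Execution, op by op:
  "pikbkti" -> "xqsjsbq" -> "XQSJSBQ" -> "QSJSBQ" -> "QBSJSQ"
  "vqxoerhd" -> "dyfwmzpl" -> "DYFWMZPL" -> "YFWMZPL" -> "LPZMWFY"
  "hunaodotwne" -> "pcviwlwbevm" -> "PCVIWLWBEVM" -> "CVIWLWBEVM" -> "MVEBWLWIVC"

"QBSJSQ"; "LPZMWFY"; "MVEBWLWIVC"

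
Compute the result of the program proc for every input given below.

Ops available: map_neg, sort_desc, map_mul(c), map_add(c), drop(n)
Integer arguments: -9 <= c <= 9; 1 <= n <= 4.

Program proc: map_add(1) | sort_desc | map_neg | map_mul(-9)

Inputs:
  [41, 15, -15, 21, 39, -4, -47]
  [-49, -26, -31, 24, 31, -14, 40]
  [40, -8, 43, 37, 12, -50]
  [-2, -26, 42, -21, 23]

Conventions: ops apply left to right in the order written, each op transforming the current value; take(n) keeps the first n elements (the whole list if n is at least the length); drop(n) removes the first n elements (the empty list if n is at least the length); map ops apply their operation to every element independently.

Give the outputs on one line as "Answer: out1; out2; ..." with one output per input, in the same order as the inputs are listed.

Execution, op by op:
  [41, 15, -15, 21, 39, -4, -47] -> [42, 16, -14, 22, 40, -3, -46] -> [42, 40, 22, 16, -3, -14, -46] -> [-42, -40, -22, -16, 3, 14, 46] -> [378, 360, 198, 144, -27, -126, -414]
  [-49, -26, -31, 24, 31, -14, 40] -> [-48, -25, -30, 25, 32, -13, 41] -> [41, 32, 25, -13, -25, -30, -48] -> [-41, -32, -25, 13, 25, 30, 48] -> [369, 288, 225, -117, -225, -270, -432]
  [40, -8, 43, 37, 12, -50] -> [41, -7, 44, 38, 13, -49] -> [44, 41, 38, 13, -7, -49] -> [-44, -41, -38, -13, 7, 49] -> [396, 369, 342, 117, -63, -441]
  [-2, -26, 42, -21, 23] -> [-1, -25, 43, -20, 24] -> [43, 24, -1, -20, -25] -> [-43, -24, 1, 20, 25] -> [387, 216, -9, -180, -225]

[378, 360, 198, 144, -27, -126, -414]; [369, 288, 225, -117, -225, -270, -432]; [396, 369, 342, 117, -63, -441]; [387, 216, -9, -180, -225]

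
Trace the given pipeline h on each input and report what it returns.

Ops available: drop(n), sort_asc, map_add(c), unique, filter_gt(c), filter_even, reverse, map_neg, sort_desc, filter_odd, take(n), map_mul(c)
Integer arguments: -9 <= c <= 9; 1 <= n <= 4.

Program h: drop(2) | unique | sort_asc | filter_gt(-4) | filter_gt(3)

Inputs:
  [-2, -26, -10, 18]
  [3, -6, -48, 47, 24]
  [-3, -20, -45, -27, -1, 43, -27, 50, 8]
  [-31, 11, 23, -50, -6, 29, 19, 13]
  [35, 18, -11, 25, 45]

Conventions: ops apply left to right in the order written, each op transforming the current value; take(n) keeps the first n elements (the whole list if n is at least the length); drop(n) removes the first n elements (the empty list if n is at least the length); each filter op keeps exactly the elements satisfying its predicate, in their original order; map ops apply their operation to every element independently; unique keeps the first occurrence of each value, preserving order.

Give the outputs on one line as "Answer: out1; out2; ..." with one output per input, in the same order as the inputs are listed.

[18]; [24, 47]; [8, 43, 50]; [13, 19, 23, 29]; [25, 45]

Execution, op by op:
  [-2, -26, -10, 18] -> [-10, 18] -> [-10, 18] -> [-10, 18] -> [18] -> [18]
  [3, -6, -48, 47, 24] -> [-48, 47, 24] -> [-48, 47, 24] -> [-48, 24, 47] -> [24, 47] -> [24, 47]
  [-3, -20, -45, -27, -1, 43, -27, 50, 8] -> [-45, -27, -1, 43, -27, 50, 8] -> [-45, -27, -1, 43, 50, 8] -> [-45, -27, -1, 8, 43, 50] -> [-1, 8, 43, 50] -> [8, 43, 50]
  [-31, 11, 23, -50, -6, 29, 19, 13] -> [23, -50, -6, 29, 19, 13] -> [23, -50, -6, 29, 19, 13] -> [-50, -6, 13, 19, 23, 29] -> [13, 19, 23, 29] -> [13, 19, 23, 29]
  [35, 18, -11, 25, 45] -> [-11, 25, 45] -> [-11, 25, 45] -> [-11, 25, 45] -> [25, 45] -> [25, 45]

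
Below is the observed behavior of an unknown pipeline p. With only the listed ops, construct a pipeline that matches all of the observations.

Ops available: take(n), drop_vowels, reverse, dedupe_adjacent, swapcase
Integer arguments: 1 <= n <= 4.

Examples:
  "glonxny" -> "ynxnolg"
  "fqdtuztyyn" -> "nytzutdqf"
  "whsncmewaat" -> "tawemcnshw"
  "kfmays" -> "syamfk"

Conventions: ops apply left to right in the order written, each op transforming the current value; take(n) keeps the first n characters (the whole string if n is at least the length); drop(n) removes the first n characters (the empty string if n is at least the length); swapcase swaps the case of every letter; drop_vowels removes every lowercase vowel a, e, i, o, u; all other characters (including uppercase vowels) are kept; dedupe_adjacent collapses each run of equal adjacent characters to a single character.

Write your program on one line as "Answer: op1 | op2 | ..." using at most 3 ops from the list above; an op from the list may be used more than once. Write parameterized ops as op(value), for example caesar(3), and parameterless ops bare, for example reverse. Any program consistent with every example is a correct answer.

dedupe_adjacent | reverse

Check, running the answer program on each example:
  "glonxny" -> "glonxny" -> "ynxnolg"
  "fqdtuztyyn" -> "fqdtuztyn" -> "nytzutdqf"
  "whsncmewaat" -> "whsncmewat" -> "tawemcnshw"
  "kfmays" -> "kfmays" -> "syamfk"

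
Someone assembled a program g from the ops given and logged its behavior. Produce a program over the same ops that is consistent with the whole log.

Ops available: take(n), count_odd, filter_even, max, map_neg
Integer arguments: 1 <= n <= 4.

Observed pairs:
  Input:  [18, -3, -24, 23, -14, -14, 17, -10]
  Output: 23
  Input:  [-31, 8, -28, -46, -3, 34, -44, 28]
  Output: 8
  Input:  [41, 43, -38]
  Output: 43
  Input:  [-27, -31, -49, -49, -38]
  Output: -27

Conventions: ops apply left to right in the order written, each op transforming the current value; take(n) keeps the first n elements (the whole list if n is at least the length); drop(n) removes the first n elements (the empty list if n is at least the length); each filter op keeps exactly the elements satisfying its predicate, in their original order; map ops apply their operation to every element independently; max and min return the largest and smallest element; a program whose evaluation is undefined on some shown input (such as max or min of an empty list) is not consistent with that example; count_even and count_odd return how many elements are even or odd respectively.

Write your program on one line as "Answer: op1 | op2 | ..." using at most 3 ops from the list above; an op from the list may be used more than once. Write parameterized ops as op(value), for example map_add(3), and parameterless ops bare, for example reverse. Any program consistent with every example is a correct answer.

take(4) | max

Check, running the answer program on each example:
  [18, -3, -24, 23, -14, -14, 17, -10] -> [18, -3, -24, 23] -> 23
  [-31, 8, -28, -46, -3, 34, -44, 28] -> [-31, 8, -28, -46] -> 8
  [41, 43, -38] -> [41, 43, -38] -> 43
  [-27, -31, -49, -49, -38] -> [-27, -31, -49, -49] -> -27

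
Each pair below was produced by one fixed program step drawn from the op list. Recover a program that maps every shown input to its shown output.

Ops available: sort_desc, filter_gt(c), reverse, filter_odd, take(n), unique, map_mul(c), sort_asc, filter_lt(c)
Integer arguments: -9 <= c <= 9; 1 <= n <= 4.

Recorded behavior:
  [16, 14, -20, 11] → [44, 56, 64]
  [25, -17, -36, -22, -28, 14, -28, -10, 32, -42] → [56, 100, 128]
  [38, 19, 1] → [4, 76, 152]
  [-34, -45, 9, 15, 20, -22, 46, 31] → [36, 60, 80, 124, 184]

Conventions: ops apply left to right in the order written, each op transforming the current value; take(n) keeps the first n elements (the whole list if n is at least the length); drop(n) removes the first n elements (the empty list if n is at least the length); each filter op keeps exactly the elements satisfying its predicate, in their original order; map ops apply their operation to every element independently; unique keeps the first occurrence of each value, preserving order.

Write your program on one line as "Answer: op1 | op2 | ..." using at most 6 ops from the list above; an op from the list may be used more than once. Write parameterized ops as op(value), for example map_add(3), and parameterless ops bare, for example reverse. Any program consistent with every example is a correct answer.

unique | sort_desc | filter_gt(-8) | map_mul(4) | reverse

Check, running the answer program on each example:
  [16, 14, -20, 11] -> [16, 14, -20, 11] -> [16, 14, 11, -20] -> [16, 14, 11] -> [64, 56, 44] -> [44, 56, 64]
  [25, -17, -36, -22, -28, 14, -28, -10, 32, -42] -> [25, -17, -36, -22, -28, 14, -10, 32, -42] -> [32, 25, 14, -10, -17, -22, -28, -36, -42] -> [32, 25, 14] -> [128, 100, 56] -> [56, 100, 128]
  [38, 19, 1] -> [38, 19, 1] -> [38, 19, 1] -> [38, 19, 1] -> [152, 76, 4] -> [4, 76, 152]
  [-34, -45, 9, 15, 20, -22, 46, 31] -> [-34, -45, 9, 15, 20, -22, 46, 31] -> [46, 31, 20, 15, 9, -22, -34, -45] -> [46, 31, 20, 15, 9] -> [184, 124, 80, 60, 36] -> [36, 60, 80, 124, 184]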